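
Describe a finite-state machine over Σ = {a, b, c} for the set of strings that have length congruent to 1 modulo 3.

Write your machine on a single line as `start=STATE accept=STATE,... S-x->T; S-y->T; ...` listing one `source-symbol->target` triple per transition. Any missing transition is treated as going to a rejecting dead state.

Count input length modulo 3: every symbol advances one step around the cycle s0 → s1 → s2 → s0. Accept at s1.
3 states suffice.
        a   b   c  
>  s0   s1  s1  s1 
 * s1   s2  s2  s2 
   s2   s0  s0  s0 
(> = start, * = accepting)

start=s0; accept=s1; s0-a->s1; s0-b->s1; s0-c->s1; s1-a->s2; s1-b->s2; s1-c->s2; s2-a->s0; s2-b->s0; s2-c->s0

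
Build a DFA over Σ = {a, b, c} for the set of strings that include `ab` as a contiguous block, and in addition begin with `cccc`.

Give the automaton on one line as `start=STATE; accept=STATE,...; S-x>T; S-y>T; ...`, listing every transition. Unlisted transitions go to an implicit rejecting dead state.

start=q0; accept=q9; q0-a>q1; q0-b>q2; q0-c>q3; q1-a>q1; q1-b>q4; q1-c>q2; q2-a>q1; q2-b>q2; q2-c>q2; q3-a>q1; q3-b>q2; q3-c>q5; q4-a>q4; q4-b>q4; q4-c>q4; q5-a>q1; q5-b>q2; q5-c>q6; q6-a>q1; q6-b>q2; q6-c>q7; q7-a>q8; q7-b>q7; q7-c>q7; q8-a>q8; q8-b>q9; q8-c>q7; q9-a>q9; q9-b>q9; q9-c>q9

Handle the two conditions separately and then intersect. The first has 3 states tracking whether and how much of `ab` has been seen; the second has 6 states tracking whether the input so far still matches the prefix `cccc`. A product state is a pair (one from each), accepting exactly when both do.
With 10 states:
        a   b   c  
>  q0   q1  q2  q3 
   q1   q1  q4  q2 
   q2   q1  q2  q2 
   q3   q1  q2  q5 
   q4   q4  q4  q4 
   q5   q1  q2  q6 
   q6   q1  q2  q7 
   q7   q8  q7  q7 
   q8   q8  q9  q7 
 * q9   q9  q9  q9 
(> = start, * = accepting)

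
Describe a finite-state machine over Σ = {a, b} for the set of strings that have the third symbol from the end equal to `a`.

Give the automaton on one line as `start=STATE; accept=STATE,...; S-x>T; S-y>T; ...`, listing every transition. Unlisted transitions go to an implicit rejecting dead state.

A DFA must remember the last 3 symbols (since which symbol is third-to-last isn't known until the input ends). Use one state per possible window of the last ≤3 symbols; accept from those whose window starts with `a`.
          a    b  
>  q0     q1   q2 
   q1     q3   q4 
   q2     q5   q6 
   q3     q7   q8 
   q4     q9  q10 
   q5    q11  q12 
   q6    q13  q14 
 * q7     q7   q8 
 * q8     q9  q10 
 * q9    q11  q12 
 * q10   q13  q14 
   q11    q7   q8 
   q12    q9  q10 
   q13   q11  q12 
   q14   q13  q14 
(> = start, * = accepting)

start=q0; accept=q7,q8,q9,q10; q0-a>q1; q0-b>q2; q1-a>q3; q1-b>q4; q2-a>q5; q2-b>q6; q3-a>q7; q3-b>q8; q4-a>q9; q4-b>q10; q5-a>q11; q5-b>q12; q6-a>q13; q6-b>q14; q7-a>q7; q7-b>q8; q8-a>q9; q8-b>q10; q9-a>q11; q9-b>q12; q10-a>q13; q10-b>q14; q11-a>q7; q11-b>q8; q12-a>q9; q12-b>q10; q13-a>q11; q13-b>q12; q14-a>q13; q14-b>q14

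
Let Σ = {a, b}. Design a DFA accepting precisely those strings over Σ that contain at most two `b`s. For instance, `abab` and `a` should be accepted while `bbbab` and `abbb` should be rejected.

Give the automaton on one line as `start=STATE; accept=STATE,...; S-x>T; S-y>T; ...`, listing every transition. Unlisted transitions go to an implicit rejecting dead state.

start=q0; accept=q0,q1,q2; q0-a>q0; q0-b>q1; q1-a>q1; q1-b>q2; q2-a>q2; q2-b>q3; q3-a>q3; q3-b>q3

Count `b`s, saturating at 3: states q0 through q2 mean 0 through 2 `b`s seen; q3 means more than 2. Each `b` increments (capped at q3); other symbols loop. Accept from {q0, q1, q2}.
4 states suffice.
        a   b  
>* q0   q0  q1 
 * q1   q1  q2 
 * q2   q2  q3 
   q3   q3  q3 
(> = start, * = accepting)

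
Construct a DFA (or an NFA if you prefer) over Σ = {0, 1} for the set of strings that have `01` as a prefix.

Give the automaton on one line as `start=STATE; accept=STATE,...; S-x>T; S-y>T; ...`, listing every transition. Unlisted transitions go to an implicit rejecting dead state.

Check the first 2 symbols one by one: s0 through s1 record how many have matched `01` so far; any wrong symbol goes to the dead state s3. After all 2 match we enter the accepting sink s2.
A 4-state machine:
        0   1  
>  s0   s1  s3 
   s1   s3  s2 
 * s2   s2  s2 
   s3   s3  s3 
(> = start, * = accepting)

start=s0; accept=s2; s0-0>s1; s0-1>s3; s1-0>s3; s1-1>s2; s2-0>s2; s2-1>s2; s3-0>s3; s3-1>s3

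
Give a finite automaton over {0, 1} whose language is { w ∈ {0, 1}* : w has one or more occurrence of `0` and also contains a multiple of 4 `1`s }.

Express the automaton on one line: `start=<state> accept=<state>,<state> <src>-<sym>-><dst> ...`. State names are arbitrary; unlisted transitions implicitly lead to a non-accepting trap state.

start=s0 accept=s1,s3 s0-0->s1 s0-1->s2 s1-0->s3 s1-1->s4 s2-0->s4 s2-1->s5 s3-0->s3 s3-1->s6 s4-0->s6 s4-1->s7 s5-0->s7 s5-1->s8 s6-0->s6 s6-1->s9 s7-0->s9 s7-1->s10 s8-0->s10 s8-1->s0 s9-0->s9 s9-1->s11 s10-0->s11 s10-1->s1 s11-0->s11 s11-1->s3

Run two small machines in parallel and take their product. One (3 states) tracks the count of `0`s, saturating at 2; the other (4 states) tracks the count of `1`s modulo 4. Each combined state is a pair, one component from each; accept when both components accept.
12 states suffice.
          0    1  
>  s0     s1   s2 
 * s1     s3   s4 
   s2     s4   s5 
 * s3     s3   s6 
   s4     s6   s7 
   s5     s7   s8 
   s6     s6   s9 
   s7     s9  s10 
   s8    s10   s0 
   s9     s9  s11 
   s10   s11   s1 
   s11   s11   s3 
(> = start, * = accepting)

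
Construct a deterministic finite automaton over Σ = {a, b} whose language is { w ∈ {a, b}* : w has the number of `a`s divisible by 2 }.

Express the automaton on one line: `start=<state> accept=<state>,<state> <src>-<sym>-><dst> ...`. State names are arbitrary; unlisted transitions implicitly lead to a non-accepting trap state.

start=s0 accept=s0 s0-a->s1 s0-b->s0 s1-a->s0 s1-b->s1

The only thing that matters is how many `a`s have appeared, reduced mod 2. Use one state per residue: s0 for 0, …, s1 for 1. Reading `a` moves to the next residue; anything else stays put. s0 is accepting.
2 states suffice.
        a   b  
>* s0   s1  s0 
   s1   s0  s1 
(> = start, * = accepting)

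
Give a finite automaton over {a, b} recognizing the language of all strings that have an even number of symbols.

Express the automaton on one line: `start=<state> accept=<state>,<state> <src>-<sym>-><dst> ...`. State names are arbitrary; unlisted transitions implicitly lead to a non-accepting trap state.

start=q0 accept=q0 q0-a->q1 q0-b->q1 q1-a->q0 q1-b->q0

Count input length modulo 2: every symbol advances one step around the cycle q0 → q1 → q0. Accept at q0.
With 2 states:
        a   b  
>* q0   q1  q1 
   q1   q0  q0 
(> = start, * = accepting)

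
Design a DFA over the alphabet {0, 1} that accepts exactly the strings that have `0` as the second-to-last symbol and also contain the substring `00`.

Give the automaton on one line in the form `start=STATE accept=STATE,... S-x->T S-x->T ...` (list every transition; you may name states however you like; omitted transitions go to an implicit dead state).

Run two small machines in parallel and take their product. One (7 states) tracks the last 2 symbols read; the other (3 states) tracks whether and how much of `00` has been seen. Each combined state is a pair, one component from each; accept when both components accept. Minimizing collapses redundant product states.
With 6 states:
        0   1  
>  S0   S1  S0 
   S1   S2  S0 
 * S2   S2  S3 
 * S3   S4  S5 
   S4   S2  S3 
   S5   S4  S5 
(> = start, * = accepting)

start=S0 accept=S2,S3 S0-0->S1 S0-1->S0 S1-0->S2 S1-1->S0 S2-0->S2 S2-1->S3 S3-0->S4 S3-1->S5 S4-0->S2 S4-1->S3 S5-0->S4 S5-1->S5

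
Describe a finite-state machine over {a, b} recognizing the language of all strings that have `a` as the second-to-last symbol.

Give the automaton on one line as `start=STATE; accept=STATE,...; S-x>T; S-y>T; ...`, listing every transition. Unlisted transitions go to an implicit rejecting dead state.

Because acceptance depends on a position counted from the end, the machine has to buffer the most recent 2 symbols. Make each state the string of the last up-to-2 symbols read; on input `x` shift the window left and append `x`. Accept when the buffered window has length 2 and begins with `a`.
        a   b  
>  q0   q1  q2 
   q1   q3  q4 
   q2   q5  q6 
 * q3   q3  q4 
 * q4   q5  q6 
   q5   q3  q4 
   q6   q5  q6 
(> = start, * = accepting)

start=q0; accept=q3,q4; q0-a>q1; q0-b>q2; q1-a>q3; q1-b>q4; q2-a>q5; q2-b>q6; q3-a>q3; q3-b>q4; q4-a>q5; q4-b>q6; q5-a>q3; q5-b>q4; q6-a>q5; q6-b>q6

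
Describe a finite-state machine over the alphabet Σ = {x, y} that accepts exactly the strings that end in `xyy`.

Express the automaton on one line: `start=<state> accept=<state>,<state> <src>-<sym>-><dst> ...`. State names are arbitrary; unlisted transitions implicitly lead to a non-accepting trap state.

Remember how much of `xyy` the current input suffix matches. State q0 means no match yet; q1 means the last symbol is `x`; q2 means the last 2 symbols are `xy`; q3 means the last 3 symbols are `xyy`. Only q3 accepts. On a mismatch, fall back to the longest proper suffix that is still a prefix of `xyy`.
4 states suffice.
        x   y  
>  q0   q1  q0 
   q1   q1  q2 
   q2   q1  q3 
 * q3   q1  q0 
(> = start, * = accepting)

start=q0 accept=q3 q0-x->q1 q0-y->q0 q1-x->q1 q1-y->q2 q2-x->q1 q2-y->q3 q3-x->q1 q3-y->q0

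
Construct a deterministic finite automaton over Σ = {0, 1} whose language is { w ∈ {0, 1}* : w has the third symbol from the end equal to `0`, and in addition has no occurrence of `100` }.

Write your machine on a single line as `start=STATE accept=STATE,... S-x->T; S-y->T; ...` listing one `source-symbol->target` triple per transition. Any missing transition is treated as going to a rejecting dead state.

start=q0; accept=q7,q8,q9,q10; q0-0->q1; q0-1->q2; q1-0->q3; q1-1->q4; q2-0->q5; q2-1->q6; q3-0->q7; q3-1->q8; q4-0->q9; q4-1->q10; q5-0->q11; q5-1->q12; q6-0->q13; q6-1->q14; q7-0->q7; q7-1->q8; q8-0->q9; q8-1->q10; q9-0->q11; q9-1->q12; q10-0->q13; q10-1->q14; q11-0->q15; q11-1->q16; q12-0->q9; q12-1->q10; q13-0->q11; q13-1->q12; q14-0->q13; q14-1->q14; q15-0->q15; q15-1->q16; q16-0->q17; q16-1->q18; q17-0->q11; q17-1->q19; q18-0->q20; q18-1->q21; q19-0->q17; q19-1->q18; q20-0->q11; q20-1->q19; q21-0->q20; q21-1->q21

Run two small machines in parallel and take their product. One (15 states) tracks the last 3 symbols read; the other (4 states) tracks partial matches of the forbidden pattern `100`. Each combined state is a pair, one component from each; accept when both components accept.
A 22-state machine:
          0    1  
>  q0     q1   q2 
   q1     q3   q4 
   q2     q5   q6 
   q3     q7   q8 
   q4     q9  q10 
   q5    q11  q12 
   q6    q13  q14 
 * q7     q7   q8 
 * q8     q9  q10 
 * q9    q11  q12 
 * q10   q13  q14 
   q11   q15  q16 
   q12    q9  q10 
   q13   q11  q12 
   q14   q13  q14 
   q15   q15  q16 
   q16   q17  q18 
   q17   q11  q19 
   q18   q20  q21 
   q19   q17  q18 
   q20   q11  q19 
   q21   q20  q21 
(> = start, * = accepting)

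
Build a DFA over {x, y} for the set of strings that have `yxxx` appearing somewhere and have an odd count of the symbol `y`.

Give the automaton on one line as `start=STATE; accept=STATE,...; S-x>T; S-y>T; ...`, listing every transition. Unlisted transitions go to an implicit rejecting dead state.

Handle the two conditions separately and then intersect. The first has 5 states tracking whether and how much of `yxxx` has been seen; the second has 2 states tracking the count of `y`s modulo 2. A product state is a pair (one from each), accepting exactly when both do.
9 states suffice.
       x  y 
>  A   A  B 
   B   C  D 
   C   E  D 
   D   F  B 
   E   G  D 
   F   H  B 
 * G   G  I 
   H   I  B 
   I   I  G 
(> = start, * = accepting)

start=A; accept=G; A-x>A; A-y>B; B-x>C; B-y>D; C-x>E; C-y>D; D-x>F; D-y>B; E-x>G; E-y>D; F-x>H; F-y>B; G-x>G; G-y>I; H-x>I; H-y>B; I-x>I; I-y>G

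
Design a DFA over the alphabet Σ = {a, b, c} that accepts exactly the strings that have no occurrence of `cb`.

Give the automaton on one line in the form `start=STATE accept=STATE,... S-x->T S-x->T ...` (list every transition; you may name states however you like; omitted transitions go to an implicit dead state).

This is the complement of 'contains `cb`'. Use the same substring-matching states — s0 through s2 holding how much of `cb` has just been matched — but flip the accepting set: everything except the trap s2 accepts.
With 3 states:
        a   b   c  
>* s0   s0  s0  s1 
 * s1   s0  s2  s1 
   s2   s2  s2  s2 
(> = start, * = accepting)

start=s0 accept=s0,s1 s0-a->s0 s0-b->s0 s0-c->s1 s1-a->s0 s1-b->s2 s1-c->s1 s2-a->s2 s2-b->s2 s2-c->s2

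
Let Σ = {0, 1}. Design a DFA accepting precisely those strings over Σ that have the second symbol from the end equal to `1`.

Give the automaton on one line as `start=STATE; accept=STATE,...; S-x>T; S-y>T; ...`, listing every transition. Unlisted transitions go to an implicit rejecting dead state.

start=s0; accept=s5,s6; s0-0>s1; s0-1>s2; s1-0>s3; s1-1>s4; s2-0>s5; s2-1>s6; s3-0>s3; s3-1>s4; s4-0>s5; s4-1>s6; s5-0>s3; s5-1>s4; s6-0>s5; s6-1>s6

Because acceptance depends on a position counted from the end, the machine has to buffer the most recent 2 symbols. Make each state the string of the last up-to-2 symbols read; on input `x` shift the window left and append `x`. Accept when the buffered window has length 2 and begins with `1`.
A 7-state machine:
        0   1  
>  s0   s1  s2 
   s1   s3  s4 
   s2   s5  s6 
   s3   s3  s4 
   s4   s5  s6 
 * s5   s3  s4 
 * s6   s5  s6 
(> = start, * = accepting)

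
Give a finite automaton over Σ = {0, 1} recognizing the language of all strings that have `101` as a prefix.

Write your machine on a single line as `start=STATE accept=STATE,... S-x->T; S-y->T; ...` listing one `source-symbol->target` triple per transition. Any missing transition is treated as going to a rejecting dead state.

start=A; accept=D; A-0->E; A-1->B; B-0->C; B-1->E; C-0->E; C-1->D; D-0->D; D-1->D; E-0->E; E-1->E

Walk along `101` while the input agrees: from A take `1` to B, and so on. Any deviation drops to the rejecting sink E. Once D is reached the prefix is confirmed and every continuation is accepted.
       0  1 
>  A   E  B 
   B   C  E 
   C   E  D 
 * D   D  D 
   E   E  E 
(> = start, * = accepting)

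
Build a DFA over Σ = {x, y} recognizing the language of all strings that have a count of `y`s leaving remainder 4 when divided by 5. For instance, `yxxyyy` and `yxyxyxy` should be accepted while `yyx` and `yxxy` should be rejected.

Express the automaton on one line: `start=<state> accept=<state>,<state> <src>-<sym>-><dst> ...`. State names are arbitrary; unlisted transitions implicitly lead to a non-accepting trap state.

start=S0 accept=S4 S0-x->S0 S0-y->S1 S1-x->S1 S1-y->S2 S2-x->S2 S2-y->S3 S3-x->S3 S3-y->S4 S4-x->S4 S4-y->S0

The only thing that matters is how many `y`s have appeared, reduced mod 5. Use one state per residue: S0 for 0, …, S4 for 4. Reading `y` moves to the next residue; anything else stays put. S4 is accepting.
        x   y  
>  S0   S0  S1 
   S1   S1  S2 
   S2   S2  S3 
   S3   S3  S4 
 * S4   S4  S0 
(> = start, * = accepting)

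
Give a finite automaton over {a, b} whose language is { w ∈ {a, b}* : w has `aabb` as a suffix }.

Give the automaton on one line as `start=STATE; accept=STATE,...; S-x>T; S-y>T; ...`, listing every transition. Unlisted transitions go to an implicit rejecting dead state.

start=q0; accept=q4; q0-a>q1; q0-b>q0; q1-a>q2; q1-b>q0; q2-a>q2; q2-b>q3; q3-a>q1; q3-b>q4; q4-a>q1; q4-b>q0

Let each state record the length of the longest suffix of the input read so far that is also a prefix of `aabb`. q1 means the last symbol is `a`; q2 means the last 2 symbols are `aa`; q3 means the last 3 symbols are `aab`; q4 means the last 4 symbols are `aabb`. Accept only at q4, where the string currently ends in `aabb`.
        a   b  
>  q0   q1  q0 
   q1   q2  q0 
   q2   q2  q3 
   q3   q1  q4 
 * q4   q1  q0 
(> = start, * = accepting)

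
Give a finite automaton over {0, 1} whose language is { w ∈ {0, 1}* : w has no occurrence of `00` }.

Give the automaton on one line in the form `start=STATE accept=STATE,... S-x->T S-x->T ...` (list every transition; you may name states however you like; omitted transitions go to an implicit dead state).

start=q0 accept=q0,q1 q0-0->q1 q0-1->q0 q1-0->q2 q1-1->q0 q2-0->q2 q2-1->q2

This is the complement of 'contains `00`'. Use the same substring-matching states — q0 through q2 holding how much of `00` has just been matched — but flip the accepting set: everything except the trap q2 accepts.
A 3-state machine:
        0   1  
>* q0   q1  q0 
 * q1   q2  q0 
   q2   q2  q2 
(> = start, * = accepting)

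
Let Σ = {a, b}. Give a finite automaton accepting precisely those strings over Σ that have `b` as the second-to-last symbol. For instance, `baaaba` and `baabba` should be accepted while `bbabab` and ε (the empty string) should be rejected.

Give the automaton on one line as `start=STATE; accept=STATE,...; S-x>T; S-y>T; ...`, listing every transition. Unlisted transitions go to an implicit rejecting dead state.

start=q0; accept=q5,q6; q0-a>q1; q0-b>q2; q1-a>q3; q1-b>q4; q2-a>q5; q2-b>q6; q3-a>q3; q3-b>q4; q4-a>q5; q4-b>q6; q5-a>q3; q5-b>q4; q6-a>q5; q6-b>q6

A DFA must remember the last 2 symbols (since which symbol is second-to-last isn't known until the input ends). Use one state per possible window of the last ≤2 symbols; accept from those whose window starts with `b`.
7 states suffice.
        a   b  
>  q0   q1  q2 
   q1   q3  q4 
   q2   q5  q6 
   q3   q3  q4 
   q4   q5  q6 
 * q5   q3  q4 
 * q6   q5  q6 
(> = start, * = accepting)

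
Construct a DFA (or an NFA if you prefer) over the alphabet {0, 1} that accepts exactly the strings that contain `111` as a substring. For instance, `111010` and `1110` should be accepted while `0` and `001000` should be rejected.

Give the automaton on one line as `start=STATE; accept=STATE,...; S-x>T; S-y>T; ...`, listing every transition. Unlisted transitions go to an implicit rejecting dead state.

start=q0; accept=q3; q0-0>q0; q0-1>q1; q1-0>q0; q1-1>q2; q2-0>q0; q2-1>q3; q3-0>q3; q3-1>q3

Track how much of `111` has been matched so far: state q0 is no progress, q3 is the absorbing accept state reached once `111` has occurred. Intermediate states record partial matches; on a mismatch, fall back to the longest reusable overlap.
With 4 states:
        0   1  
>  q0   q0  q1 
   q1   q0  q2 
   q2   q0  q3 
 * q3   q3  q3 
(> = start, * = accepting)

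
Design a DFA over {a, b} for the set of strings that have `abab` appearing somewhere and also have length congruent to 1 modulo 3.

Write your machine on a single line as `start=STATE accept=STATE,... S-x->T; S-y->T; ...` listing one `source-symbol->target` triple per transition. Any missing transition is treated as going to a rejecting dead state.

Build one automaton per condition and run them in lockstep. The first has 5 states tracking whether and how much of `abab` has been seen; the second has 3 states tracking the input length modulo 3. A product state is a pair (one from each), accepting exactly when both do.
15 states suffice.
          a    b  
>  s0     s1   s2 
   s1     s3   s4 
   s2     s3   s5 
   s3     s6   s7 
   s4     s8   s0 
   s5     s6   s0 
   s6     s1   s9 
   s7    s10   s2 
   s8     s1  s11 
   s9    s12   s5 
   s10    s3  s13 
 * s11   s13  s13 
   s12    s6  s14 
   s13   s14  s14 
   s14   s11  s11 
(> = start, * = accepting)

start=s0; accept=s11; s0-a->s1; s0-b->s2; s1-a->s3; s1-b->s4; s2-a->s3; s2-b->s5; s3-a->s6; s3-b->s7; s4-a->s8; s4-b->s0; s5-a->s6; s5-b->s0; s6-a->s1; s6-b->s9; s7-a->s10; s7-b->s2; s8-a->s1; s8-b->s11; s9-a->s12; s9-b->s5; s10-a->s3; s10-b->s13; s11-a->s13; s11-b->s13; s12-a->s6; s12-b->s14; s13-a->s14; s13-b->s14; s14-a->s11; s14-b->s11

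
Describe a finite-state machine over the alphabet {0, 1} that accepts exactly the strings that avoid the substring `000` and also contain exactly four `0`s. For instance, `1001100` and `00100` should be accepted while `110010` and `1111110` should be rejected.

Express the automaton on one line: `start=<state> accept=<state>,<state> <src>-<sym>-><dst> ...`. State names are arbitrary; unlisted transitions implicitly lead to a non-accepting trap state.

Run two small machines in parallel and take their product. The first has 4 states tracking partial matches of the forbidden pattern `000`; the second has 6 states tracking the count of `0`s, saturating at 5. A product state is a pair (one from each), accepting exactly when both do. Equivalent product states are then merged.
A 10-state machine:
        0   1  
>  q0   q1  q0 
   q1   q2  q3 
   q2   q4  q5 
   q3   q6  q3 
   q4   q4  q4 
   q5   q7  q5 
   q6   q8  q5 
   q7   q9  q7 
   q8   q4  q7 
 * q9   q4  q9 
(> = start, * = accepting)

start=q0 accept=q9 q0-0->q1 q0-1->q0 q1-0->q2 q1-1->q3 q2-0->q4 q2-1->q5 q3-0->q6 q3-1->q3 q4-0->q4 q4-1->q4 q5-0->q7 q5-1->q5 q6-0->q8 q6-1->q5 q7-0->q9 q7-1->q7 q8-0->q4 q8-1->q7 q9-0->q4 q9-1->q9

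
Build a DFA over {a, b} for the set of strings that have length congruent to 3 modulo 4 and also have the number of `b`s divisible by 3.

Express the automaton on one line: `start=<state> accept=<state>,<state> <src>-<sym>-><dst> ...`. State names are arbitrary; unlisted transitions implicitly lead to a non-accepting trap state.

Run two small machines in parallel and take their product. The first has 4 states tracking the input length modulo 4; the second has 3 states tracking the count of `b`s modulo 3. A product state is a pair (one from each), accepting exactly when both do.
          a    b  
>  s0     s1   s2 
   s1     s3   s4 
   s2     s4   s5 
   s3     s6   s7 
   s4     s7   s8 
   s5     s8   s6 
 * s6     s0   s9 
   s7     s9  s10 
   s8    s10   s0 
   s9     s2  s11 
   s10   s11   s1 
   s11    s5   s3 
(> = start, * = accepting)

start=s0 accept=s6 s0-a->s1 s0-b->s2 s1-a->s3 s1-b->s4 s2-a->s4 s2-b->s5 s3-a->s6 s3-b->s7 s4-a->s7 s4-b->s8 s5-a->s8 s5-b->s6 s6-a->s0 s6-b->s9 s7-a->s9 s7-b->s10 s8-a->s10 s8-b->s0 s9-a->s2 s9-b->s11 s10-a->s11 s10-b->s1 s11-a->s5 s11-b->s3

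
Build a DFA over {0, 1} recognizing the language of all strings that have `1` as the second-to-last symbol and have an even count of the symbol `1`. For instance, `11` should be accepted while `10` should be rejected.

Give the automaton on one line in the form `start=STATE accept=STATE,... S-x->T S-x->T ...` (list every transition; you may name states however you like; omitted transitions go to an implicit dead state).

Run two small machines in parallel and take their product. One (7 states) tracks the last 2 symbols read; the other (2 states) tracks the count of `1`s modulo 2. Each combined state is a pair, one component from each; accept when both components accept. Equivalent product states are then merged.
6 states suffice.
        0   1  
>  q0   q0  q1 
   q1   q2  q3 
   q2   q2  q4 
 * q3   q5  q1 
   q4   q5  q1 
 * q5   q0  q1 
(> = start, * = accepting)

start=q0 accept=q3,q5 q0-0->q0 q0-1->q1 q1-0->q2 q1-1->q3 q2-0->q2 q2-1->q4 q3-0->q5 q3-1->q1 q4-0->q5 q4-1->q1 q5-0->q0 q5-1->q1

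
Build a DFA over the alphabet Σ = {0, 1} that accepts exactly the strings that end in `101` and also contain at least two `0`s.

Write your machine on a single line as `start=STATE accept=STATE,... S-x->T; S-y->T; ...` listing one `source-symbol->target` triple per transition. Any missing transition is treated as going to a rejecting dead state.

start=q0; accept=q4; q0-0->q1; q0-1->q0; q1-0->q1; q1-1->q2; q2-0->q3; q2-1->q2; q3-0->q1; q3-1->q4; q4-0->q3; q4-1->q2

Run two small machines in parallel and take their product. The first has 4 states tracking how much of the suffix `101` has currently been matched; the second has 4 states tracking the count of `0`s, saturating at 3. A product state is a pair (one from each), accepting exactly when both do. After merging equivalent states the machine shrinks.
5 states suffice.
        0   1  
>  q0   q1  q0 
   q1   q1  q2 
   q2   q3  q2 
   q3   q1  q4 
 * q4   q3  q2 
(> = start, * = accepting)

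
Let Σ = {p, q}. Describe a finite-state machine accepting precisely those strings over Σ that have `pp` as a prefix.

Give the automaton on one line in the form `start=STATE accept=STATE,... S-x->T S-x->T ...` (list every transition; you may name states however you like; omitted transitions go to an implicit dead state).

start=s0 accept=s2 s0-p->s1 s0-q->s3 s1-p->s2 s1-q->s3 s2-p->s2 s2-q->s2 s3-p->s3 s3-q->s3

Walk along `pp` while the input agrees: from s0 take `p` to s1, and so on. Any deviation drops to the rejecting sink s3. Once s2 is reached the prefix is confirmed and every continuation is accepted.
A 4-state machine:
        p   q  
>  s0   s1  s3 
   s1   s2  s3 
 * s2   s2  s2 
   s3   s3  s3 
(> = start, * = accepting)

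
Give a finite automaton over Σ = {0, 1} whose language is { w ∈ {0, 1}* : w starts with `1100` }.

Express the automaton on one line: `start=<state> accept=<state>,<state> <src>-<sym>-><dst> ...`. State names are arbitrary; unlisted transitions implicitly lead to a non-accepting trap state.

start=s0 accept=s4 s0-0->s5 s0-1->s1 s1-0->s5 s1-1->s2 s2-0->s3 s2-1->s5 s3-0->s4 s3-1->s5 s4-0->s4 s4-1->s4 s5-0->s5 s5-1->s5

Walk along `1100` while the input agrees: from s0 take `1` to s1, and so on. Any deviation drops to the rejecting sink s5. Once s4 is reached the prefix is confirmed and every continuation is accepted.
A 6-state machine:
        0   1  
>  s0   s5  s1 
   s1   s5  s2 
   s2   s3  s5 
   s3   s4  s5 
 * s4   s4  s4 
   s5   s5  s5 
(> = start, * = accepting)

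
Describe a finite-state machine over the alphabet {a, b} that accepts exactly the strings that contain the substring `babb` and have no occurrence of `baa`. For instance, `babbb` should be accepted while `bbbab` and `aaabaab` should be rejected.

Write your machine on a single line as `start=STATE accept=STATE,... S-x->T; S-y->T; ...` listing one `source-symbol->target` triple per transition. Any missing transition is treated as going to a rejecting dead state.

start=q0; accept=q5,q6; q0-a->q0; q0-b->q1; q1-a->q2; q1-b->q1; q2-a->q3; q2-b->q4; q3-a->q3; q3-b->q3; q4-a->q2; q4-b->q5; q5-a->q6; q5-b->q5; q6-a->q3; q6-b->q5

Build one automaton per condition and run them in lockstep. One (5 states) tracks whether and how much of `babb` has been seen; the other (4 states) tracks partial matches of the forbidden pattern `baa`. Each combined state is a pair, one component from each; accept when both components accept. Equivalent product states are then merged.
        a   b  
>  q0   q0  q1 
   q1   q2  q1 
   q2   q3  q4 
   q3   q3  q3 
   q4   q2  q5 
 * q5   q6  q5 
 * q6   q3  q5 
(> = start, * = accepting)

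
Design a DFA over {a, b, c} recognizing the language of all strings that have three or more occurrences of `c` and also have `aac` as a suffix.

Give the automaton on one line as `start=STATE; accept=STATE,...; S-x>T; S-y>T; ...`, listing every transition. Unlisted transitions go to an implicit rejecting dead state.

Build one automaton per condition and run them in lockstep. The first has 5 states tracking the count of `c`s, saturating at 4; the second has 4 states tracking how much of the suffix `aac` has currently been matched. A product state is a pair (one from each), accepting exactly when both do. Minimizing collapses redundant product states.
        a   b   c  
>  s0   s0  s0  s1 
   s1   s1  s1  s2 
   s2   s3  s2  s2 
   s3   s4  s2  s2 
   s4   s4  s2  s5 
 * s5   s3  s2  s2 
(> = start, * = accepting)

start=s0; accept=s5; s0-a>s0; s0-b>s0; s0-c>s1; s1-a>s1; s1-b>s1; s1-c>s2; s2-a>s3; s2-b>s2; s2-c>s2; s3-a>s4; s3-b>s2; s3-c>s2; s4-a>s4; s4-b>s2; s4-c>s5; s5-a>s3; s5-b>s2; s5-c>s2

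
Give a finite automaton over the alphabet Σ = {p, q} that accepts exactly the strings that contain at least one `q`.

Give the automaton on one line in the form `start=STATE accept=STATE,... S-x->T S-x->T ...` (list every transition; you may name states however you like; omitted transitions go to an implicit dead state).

start=s0 accept=s1,s2 s0-p->s0 s0-q->s1 s1-p->s1 s1-q->s2 s2-p->s2 s2-q->s2

Only the number of `q`s matters, and only up to 2. Make a chain s0 → s1 → s2 advanced by each `q` (with s2 absorbing); every other symbol self-loops. The accepting set is {s1, s2}.
        p   q  
>  s0   s0  s1 
 * s1   s1  s2 
 * s2   s2  s2 
(> = start, * = accepting)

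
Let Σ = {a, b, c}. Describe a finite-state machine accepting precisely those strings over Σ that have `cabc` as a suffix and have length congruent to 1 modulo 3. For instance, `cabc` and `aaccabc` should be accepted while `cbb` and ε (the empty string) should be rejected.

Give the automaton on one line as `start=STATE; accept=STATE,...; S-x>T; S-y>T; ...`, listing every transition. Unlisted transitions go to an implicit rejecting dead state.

Build one automaton per condition and run them in lockstep. One (5 states) tracks how much of the suffix `cabc` has currently been matched; the other (3 states) tracks the input length modulo 3. Each combined state is a pair, one component from each; accept when both components accept. Minimizing collapses redundant product states.
        a   b   c  
>  S0   S1  S1  S2 
   S1   S3  S3  S3 
   S2   S4  S3  S3 
   S3   S0  S0  S0 
   S4   S0  S5  S0 
   S5   S1  S1  S6 
 * S6   S4  S3  S3 
(> = start, * = accepting)

start=S0; accept=S6; S0-a>S1; S0-b>S1; S0-c>S2; S1-a>S3; S1-b>S3; S1-c>S3; S2-a>S4; S2-b>S3; S2-c>S3; S3-a>S0; S3-b>S0; S3-c>S0; S4-a>S0; S4-b>S5; S4-c>S0; S5-a>S1; S5-b>S1; S5-c>S6; S6-a>S4; S6-b>S3; S6-c>S3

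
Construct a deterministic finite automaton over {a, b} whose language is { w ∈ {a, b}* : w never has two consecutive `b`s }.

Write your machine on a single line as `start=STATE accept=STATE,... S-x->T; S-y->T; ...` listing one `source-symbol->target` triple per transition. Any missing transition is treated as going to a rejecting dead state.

start=q0; accept=q0,q1; q0-a->q0; q0-b->q1; q1-a->q0; q1-b->q2; q2-a->q2; q2-b->q2

This is the complement of 'contains `bb`'. Use the same substring-matching states — q0 through q2 holding how much of `bb` has just been matched — but flip the accepting set: everything except the trap q2 accepts.
With 3 states:
        a   b  
>* q0   q0  q1 
 * q1   q0  q2 
   q2   q2  q2 
(> = start, * = accepting)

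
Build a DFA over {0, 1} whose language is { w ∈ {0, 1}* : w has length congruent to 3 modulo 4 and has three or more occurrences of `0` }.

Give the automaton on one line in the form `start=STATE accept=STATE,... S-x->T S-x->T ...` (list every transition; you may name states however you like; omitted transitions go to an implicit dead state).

start=S0 accept=S6 S0-0->S1 S0-1->S2 S1-0->S3 S1-1->S4 S2-0->S4 S2-1->S5 S3-0->S6 S3-1->S7 S4-0->S7 S4-1->S8 S5-0->S8 S5-1->S9 S6-0->S10 S6-1->S10 S7-0->S10 S7-1->S11 S8-0->S11 S8-1->S12 S9-0->S12 S9-1->S0 S10-0->S13 S10-1->S13 S11-0->S13 S11-1->S14 S12-0->S14 S12-1->S1 S13-0->S15 S13-1->S15 S14-0->S15 S14-1->S3 S15-0->S6 S15-1->S6

Build one automaton per condition and run them in lockstep. One (4 states) tracks the input length modulo 4; the other (5 states) tracks the count of `0`s, saturating at 4. Each combined state is a pair, one component from each; accept when both components accept. Equivalent product states are then merged.
16 states suffice.
          0    1  
>  S0     S1   S2 
   S1     S3   S4 
   S2     S4   S5 
   S3     S6   S7 
   S4     S7   S8 
   S5     S8   S9 
 * S6    S10  S10 
   S7    S10  S11 
   S8    S11  S12 
   S9    S12   S0 
   S10   S13  S13 
   S11   S13  S14 
   S12   S14   S1 
   S13   S15  S15 
   S14   S15   S3 
   S15    S6   S6 
(> = start, * = accepting)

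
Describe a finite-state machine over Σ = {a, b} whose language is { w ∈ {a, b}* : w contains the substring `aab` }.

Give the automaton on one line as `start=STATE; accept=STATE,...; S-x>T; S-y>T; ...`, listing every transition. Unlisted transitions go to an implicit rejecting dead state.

Track how much of `aab` has been matched so far: state s0 is no progress, s3 is the absorbing accept state reached once `aab` has occurred. Intermediate states record partial matches; on a mismatch, fall back to the longest reusable overlap.
4 states suffice.
        a   b  
>  s0   s1  s0 
   s1   s2  s0 
   s2   s2  s3 
 * s3   s3  s3 
(> = start, * = accepting)

start=s0; accept=s3; s0-a>s1; s0-b>s0; s1-a>s2; s1-b>s0; s2-a>s2; s2-b>s3; s3-a>s3; s3-b>s3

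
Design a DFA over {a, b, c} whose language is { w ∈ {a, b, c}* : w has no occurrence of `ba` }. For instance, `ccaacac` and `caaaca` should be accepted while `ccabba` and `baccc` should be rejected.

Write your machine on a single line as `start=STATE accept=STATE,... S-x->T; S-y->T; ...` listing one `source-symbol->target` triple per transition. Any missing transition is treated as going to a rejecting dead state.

This is the complement of 'contains `ba`'. Use the same substring-matching states — s0 through s2 holding how much of `ba` has just been matched — but flip the accepting set: everything except the trap s2 accepts.
A 3-state machine:
        a   b   c  
>* s0   s0  s1  s0 
 * s1   s2  s1  s0 
   s2   s2  s2  s2 
(> = start, * = accepting)

start=s0; accept=s0,s1; s0-a->s0; s0-b->s1; s0-c->s0; s1-a->s2; s1-b->s1; s1-c->s0; s2-a->s2; s2-b->s2; s2-c->s2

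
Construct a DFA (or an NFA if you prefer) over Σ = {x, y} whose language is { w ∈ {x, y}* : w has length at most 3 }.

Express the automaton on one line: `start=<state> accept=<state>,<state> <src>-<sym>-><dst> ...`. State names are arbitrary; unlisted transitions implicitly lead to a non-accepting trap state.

start=S0 accept=S0,S1,S2,S3 S0-x->S1 S0-y->S1 S1-x->S2 S1-y->S2 S2-x->S3 S2-y->S3 S3-x->S4 S3-y->S4 S4-x->S4 S4-y->S4

We only need to distinguish lengths 0, 1, …, 3, and '>3'. Chain S0 → S1 → S2 → S3 → S4 on every symbol, with S4 looping. Accepting states: {S0, S1, S2, S3}.
5 states suffice.
        x   y  
>* S0   S1  S1 
 * S1   S2  S2 
 * S2   S3  S3 
 * S3   S4  S4 
   S4   S4  S4 
(> = start, * = accepting)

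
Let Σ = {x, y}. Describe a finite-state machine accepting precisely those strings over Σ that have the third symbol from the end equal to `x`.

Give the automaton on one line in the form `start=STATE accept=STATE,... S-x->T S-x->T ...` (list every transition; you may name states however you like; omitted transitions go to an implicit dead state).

Because acceptance depends on a position counted from the end, the machine has to buffer the most recent 3 symbols. Make each state the string of the last up-to-3 symbols read; on input `x` shift the window left and append `x`. Accept when the buffered window has length 3 and begins with `x`.
A 15-state machine:
       x  y 
>  A   B  C 
   B   D  E 
   C   F  G 
   D   H  I 
   E   J  K 
   F   L  M 
   G   N  O 
 * H   H  I 
 * I   J  K 
 * J   L  M 
 * K   N  O 
   L   H  I 
   M   J  K 
   N   L  M 
   O   N  O 
(> = start, * = accepting)

start=A accept=H,I,J,K A-x->B A-y->C B-x->D B-y->E C-x->F C-y->G D-x->H D-y->I E-x->J E-y->K F-x->L F-y->M G-x->N G-y->O H-x->H H-y->I I-x->J I-y->K J-x->L J-y->M K-x->N K-y->O L-x->H L-y->I M-x->J M-y->K N-x->L N-y->M O-x->N O-y->O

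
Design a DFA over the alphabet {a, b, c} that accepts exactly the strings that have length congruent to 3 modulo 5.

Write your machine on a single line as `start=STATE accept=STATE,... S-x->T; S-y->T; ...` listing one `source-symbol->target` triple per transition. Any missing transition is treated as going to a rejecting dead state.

Only the length mod 5 matters, so use a 5-cycle: from any state, every input symbol moves to the next state, wrapping q4 back to q0. Mark q3 accepting.
With 5 states:
        a   b   c  
>  q0   q1  q1  q1 
   q1   q2  q2  q2 
   q2   q3  q3  q3 
 * q3   q4  q4  q4 
   q4   q0  q0  q0 
(> = start, * = accepting)

start=q0; accept=q3; q0-a->q1; q0-b->q1; q0-c->q1; q1-a->q2; q1-b->q2; q1-c->q2; q2-a->q3; q2-b->q3; q2-c->q3; q3-a->q4; q3-b->q4; q3-c->q4; q4-a->q0; q4-b->q0; q4-c->q0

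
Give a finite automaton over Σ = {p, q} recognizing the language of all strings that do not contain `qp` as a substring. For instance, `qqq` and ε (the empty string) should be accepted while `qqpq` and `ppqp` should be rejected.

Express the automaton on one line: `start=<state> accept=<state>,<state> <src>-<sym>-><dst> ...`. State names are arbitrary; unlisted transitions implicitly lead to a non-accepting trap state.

start=A accept=A,B A-p->A A-q->B B-p->C B-q->B C-p->C C-q->C

Track partial matches of the forbidden pattern `qp`. State C is a dead state reached once `qp` has occurred; every other state accepts. A means no part of `qp` is currently matched.
3 states suffice.
       p  q 
>* A   A  B 
 * B   C  B 
   C   C  C 
(> = start, * = accepting)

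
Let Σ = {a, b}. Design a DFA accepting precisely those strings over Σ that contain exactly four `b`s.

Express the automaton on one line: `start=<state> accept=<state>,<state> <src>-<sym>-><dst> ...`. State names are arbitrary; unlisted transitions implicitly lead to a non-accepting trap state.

Count `b`s, saturating at 5: states q0 through q4 mean 0 through 4 `b`s seen; q5 means more than 4. Each `b` increments (capped at q5); other symbols loop. Accept from {q4}.
With 6 states:
        a   b  
>  q0   q0  q1 
   q1   q1  q2 
   q2   q2  q3 
   q3   q3  q4 
 * q4   q4  q5 
   q5   q5  q5 
(> = start, * = accepting)

start=q0 accept=q4 q0-a->q0 q0-b->q1 q1-a->q1 q1-b->q2 q2-a->q2 q2-b->q3 q3-a->q3 q3-b->q4 q4-a->q4 q4-b->q5 q5-a->q5 q5-b->q5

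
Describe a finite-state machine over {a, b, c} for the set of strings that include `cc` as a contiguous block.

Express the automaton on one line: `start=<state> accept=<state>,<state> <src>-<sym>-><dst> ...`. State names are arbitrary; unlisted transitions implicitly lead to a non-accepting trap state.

start=q0 accept=q2 q0-a->q0 q0-b->q0 q0-c->q1 q1-a->q0 q1-b->q0 q1-c->q2 q2-a->q2 q2-b->q2 q2-c->q2

Track how much of `cc` has been matched so far: state q0 is no progress, q2 is the absorbing accept state reached once `cc` has occurred. Intermediate states record partial matches; on a mismatch, fall back to the longest reusable overlap.
3 states suffice.
        a   b   c  
>  q0   q0  q0  q1 
   q1   q0  q0  q2 
 * q2   q2  q2  q2 
(> = start, * = accepting)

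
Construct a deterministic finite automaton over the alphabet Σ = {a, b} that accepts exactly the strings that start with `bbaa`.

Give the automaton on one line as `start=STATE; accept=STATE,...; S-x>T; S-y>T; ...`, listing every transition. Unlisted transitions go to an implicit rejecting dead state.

start=q0; accept=q4; q0-a>q5; q0-b>q1; q1-a>q5; q1-b>q2; q2-a>q3; q2-b>q5; q3-a>q4; q3-b>q5; q4-a>q4; q4-b>q4; q5-a>q5; q5-b>q5

Check the first 4 symbols one by one: q0 through q3 record how many have matched `bbaa` so far; any wrong symbol goes to the dead state q5. After all 4 match we enter the accepting sink q4.
6 states suffice.
        a   b  
>  q0   q5  q1 
   q1   q5  q2 
   q2   q3  q5 
   q3   q4  q5 
 * q4   q4  q4 
   q5   q5  q5 
(> = start, * = accepting)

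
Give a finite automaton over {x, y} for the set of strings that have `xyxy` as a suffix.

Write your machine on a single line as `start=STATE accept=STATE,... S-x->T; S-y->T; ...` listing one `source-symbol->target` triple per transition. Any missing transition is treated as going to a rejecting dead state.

start=q0; accept=q4; q0-x->q1; q0-y->q0; q1-x->q1; q1-y->q2; q2-x->q3; q2-y->q0; q3-x->q1; q3-y->q4; q4-x->q3; q4-y->q0

Let each state record the length of the longest suffix of the input read so far that is also a prefix of `xyxy`. q1 means the last symbol is `x`; q2 means the last 2 symbols are `xy`; q3 means the last 3 symbols are `xyx`; q4 means the last 4 symbols are `xyxy`. Accept only at q4, where the string currently ends in `xyxy`.
        x   y  
>  q0   q1  q0 
   q1   q1  q2 
   q2   q3  q0 
   q3   q1  q4 
 * q4   q3  q0 
(> = start, * = accepting)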